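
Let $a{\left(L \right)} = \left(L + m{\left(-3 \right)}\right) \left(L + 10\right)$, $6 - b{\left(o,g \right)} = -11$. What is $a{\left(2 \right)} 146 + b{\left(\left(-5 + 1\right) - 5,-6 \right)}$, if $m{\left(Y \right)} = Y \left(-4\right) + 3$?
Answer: $29801$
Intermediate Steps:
$m{\left(Y \right)} = 3 - 4 Y$ ($m{\left(Y \right)} = - 4 Y + 3 = 3 - 4 Y$)
$b{\left(o,g \right)} = 17$ ($b{\left(o,g \right)} = 6 - -11 = 6 + 11 = 17$)
$a{\left(L \right)} = \left(10 + L\right) \left(15 + L\right)$ ($a{\left(L \right)} = \left(L + \left(3 - -12\right)\right) \left(L + 10\right) = \left(L + \left(3 + 12\right)\right) \left(10 + L\right) = \left(L + 15\right) \left(10 + L\right) = \left(15 + L\right) \left(10 + L\right) = \left(10 + L\right) \left(15 + L\right)$)
$a{\left(2 \right)} 146 + b{\left(\left(-5 + 1\right) - 5,-6 \right)} = \left(150 + 2^{2} + 25 \cdot 2\right) 146 + 17 = \left(150 + 4 + 50\right) 146 + 17 = 204 \cdot 146 + 17 = 29784 + 17 = 29801$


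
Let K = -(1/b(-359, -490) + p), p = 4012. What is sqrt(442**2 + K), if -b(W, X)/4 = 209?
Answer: sqrt(33433787057)/418 ≈ 437.44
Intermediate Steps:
b(W, X) = -836 (b(W, X) = -4*209 = -836)
K = -3354031/836 (K = -(1/(-836) + 4012) = -(-1/836 + 4012) = -1*3354031/836 = -3354031/836 ≈ -4012.0)
sqrt(442**2 + K) = sqrt(442**2 - 3354031/836) = sqrt(195364 - 3354031/836) = sqrt(159970273/836) = sqrt(33433787057)/418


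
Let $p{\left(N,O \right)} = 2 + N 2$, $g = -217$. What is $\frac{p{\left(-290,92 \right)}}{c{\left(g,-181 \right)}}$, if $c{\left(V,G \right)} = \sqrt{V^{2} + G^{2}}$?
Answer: $- \frac{289 \sqrt{3194}}{7985} \approx -2.0455$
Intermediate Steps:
$c{\left(V,G \right)} = \sqrt{G^{2} + V^{2}}$
$p{\left(N,O \right)} = 2 + 2 N$
$\frac{p{\left(-290,92 \right)}}{c{\left(g,-181 \right)}} = \frac{2 + 2 \left(-290\right)}{\sqrt{\left(-181\right)^{2} + \left(-217\right)^{2}}} = \frac{2 - 580}{\sqrt{32761 + 47089}} = - \frac{578}{\sqrt{79850}} = - \frac{578}{5 \sqrt{3194}} = - 578 \frac{\sqrt{3194}}{15970} = - \frac{289 \sqrt{3194}}{7985}$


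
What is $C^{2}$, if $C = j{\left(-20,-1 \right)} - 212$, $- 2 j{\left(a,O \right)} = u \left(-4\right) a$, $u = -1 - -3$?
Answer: $85264$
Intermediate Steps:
$u = 2$ ($u = -1 + 3 = 2$)
$j{\left(a,O \right)} = 4 a$ ($j{\left(a,O \right)} = - \frac{2 \left(-4\right) a}{2} = - \frac{\left(-8\right) a}{2} = 4 a$)
$C = -292$ ($C = 4 \left(-20\right) - 212 = -80 - 212 = -292$)
$C^{2} = \left(-292\right)^{2} = 85264$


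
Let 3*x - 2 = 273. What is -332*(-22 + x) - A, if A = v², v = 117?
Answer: -110455/3 ≈ -36818.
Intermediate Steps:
A = 13689 (A = 117² = 13689)
x = 275/3 (x = ⅔ + (⅓)*273 = ⅔ + 91 = 275/3 ≈ 91.667)
-332*(-22 + x) - A = -332*(-22 + 275/3) - 1*13689 = -332*209/3 - 13689 = -69388/3 - 13689 = -110455/3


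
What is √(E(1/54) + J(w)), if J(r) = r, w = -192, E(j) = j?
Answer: I*√62202/18 ≈ 13.856*I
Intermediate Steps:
√(E(1/54) + J(w)) = √(1/54 - 192) = √(-10367/54) = I*√62202/18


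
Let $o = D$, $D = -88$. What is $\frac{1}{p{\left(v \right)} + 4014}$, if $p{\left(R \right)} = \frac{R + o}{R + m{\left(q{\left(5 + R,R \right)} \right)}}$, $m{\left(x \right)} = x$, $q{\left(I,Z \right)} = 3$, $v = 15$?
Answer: $\frac{18}{72179} \approx 0.00024938$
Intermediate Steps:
$o = -88$
$p{\left(R \right)} = \frac{-88 + R}{3 + R}$ ($p{\left(R \right)} = \frac{R - 88}{R + 3} = \frac{-88 + R}{3 + R}$)
$\frac{1}{p{\left(v \right)} + 4014} = \frac{1}{\frac{-88 + 15}{3 + 15} + 4014} = \frac{1}{\frac{1}{18} \left(-73\right) + 4014} = \frac{1}{- \frac{73}{18} + 4014} = \frac{1}{\frac{72179}{18}} = \frac{18}{72179}$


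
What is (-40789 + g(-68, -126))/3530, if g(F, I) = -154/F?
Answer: -1386749/120020 ≈ -11.554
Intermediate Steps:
(-40789 + g(-68, -126))/3530 = (-40789 - 154/(-68))/3530 = (-40789 - 154*(-1/68))*(1/3530) = (-40789 + 77/34)*(1/3530) = -1386749/34*1/3530 = -1386749/120020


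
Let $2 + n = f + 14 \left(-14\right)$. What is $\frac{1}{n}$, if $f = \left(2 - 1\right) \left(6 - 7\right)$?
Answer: $- \frac{1}{199} \approx -0.0050251$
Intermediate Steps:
$f = -1$ ($f = 1 \left(-1\right) = -1$)
$n = -199$ ($n = -2 + \left(-1 + 14 \left(-14\right)\right) = -2 - 197 = -199$)
$\frac{1}{n} = \frac{1}{-199} = - \frac{1}{199}$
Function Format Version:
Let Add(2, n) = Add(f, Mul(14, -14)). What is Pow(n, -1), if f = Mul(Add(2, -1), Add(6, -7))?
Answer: Rational(-1, 199) ≈ -0.0050251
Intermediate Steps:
f = -1 (f = Mul(1, -1) = -1)
n = -199 (n = Add(-2, Add(-1, Mul(14, -14))) = Add(-2, Add(-1, -196)) = Add(-2, -197) = -199)
Pow(n, -1) = Pow(-199, -1) = Rational(-1, 199)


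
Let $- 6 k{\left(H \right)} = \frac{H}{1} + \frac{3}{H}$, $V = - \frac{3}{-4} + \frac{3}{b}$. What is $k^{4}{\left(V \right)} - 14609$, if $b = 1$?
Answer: $- \frac{3029253665039}{207360000} \approx -14609.0$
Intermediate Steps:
$V = \frac{15}{4}$ ($V = - \frac{3}{-4} + \frac{3}{1} = \left(-3\right) \left(- \frac{1}{4}\right) + 3 \cdot 1 = \frac{3}{4} + 3 = \frac{15}{4} \approx 3.75$)
$k{\left(H \right)} = - \frac{1}{2 H} - \frac{H}{6}$ ($k{\left(H \right)} = - \frac{\frac{H}{1} + \frac{3}{H}}{6} = - \frac{H 1 + \frac{3}{H}}{6} = - \frac{H + \frac{3}{H}}{6} = - \frac{1}{2 H} - \frac{H}{6}$)
$k^{4}{\left(V \right)} - 14609 = \left(\frac{-3 - \left(\frac{15}{4}\right)^{2}}{6 \cdot \frac{15}{4}}\right)^{4} - 14609 = \left(\frac{1}{6} \cdot \frac{4}{15} \left(-3 - \frac{225}{16}\right)\right)^{4} - 14609 = \left(\frac{1}{6} \cdot \frac{4}{15} \left(- \frac{273}{16}\right)\right)^{4} - 14609 = \left(- \frac{91}{120}\right)^{4} - 14609 = \frac{68574961}{207360000} - 14609 = - \frac{3029253665039}{207360000}$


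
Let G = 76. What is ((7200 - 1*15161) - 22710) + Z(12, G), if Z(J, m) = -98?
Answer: -30769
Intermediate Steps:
((7200 - 1*15161) - 22710) + Z(12, G) = ((7200 - 1*15161) - 22710) - 98 = ((7200 - 15161) - 22710) - 98 = (-7961 - 22710) - 98 = -30671 - 98 = -30769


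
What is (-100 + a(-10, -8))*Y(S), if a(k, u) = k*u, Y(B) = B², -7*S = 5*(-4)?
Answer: -8000/49 ≈ -163.27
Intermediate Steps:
S = 20/7 (S = -5*(-4)/7 = -⅐*(-20) = 20/7 ≈ 2.8571)
(-100 + a(-10, -8))*Y(S) = (-100 - 10*(-8))*(20/7)² = (-100 + 80)*(400/49) = -20*400/49 = -8000/49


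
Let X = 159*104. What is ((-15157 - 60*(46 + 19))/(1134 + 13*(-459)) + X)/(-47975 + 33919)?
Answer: -79937545/67932648 ≈ -1.1767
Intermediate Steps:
X = 16536
((-15157 - 60*(46 + 19))/(1134 + 13*(-459)) + X)/(-47975 + 33919) = ((-15157 - 60*(46 + 19))/(1134 + 13*(-459)) + 16536)/(-47975 + 33919) = ((-15157 - 60*65)/(1134 - 5967) + 16536)/(-14056) = ((-15157 - 3900)/(-4833) + 16536)*(-1/14056) = (-19057*(-1/4833) + 16536)*(-1/14056) = (19057/4833 + 16536)*(-1/14056) = (79937545/4833)*(-1/14056) = -79937545/67932648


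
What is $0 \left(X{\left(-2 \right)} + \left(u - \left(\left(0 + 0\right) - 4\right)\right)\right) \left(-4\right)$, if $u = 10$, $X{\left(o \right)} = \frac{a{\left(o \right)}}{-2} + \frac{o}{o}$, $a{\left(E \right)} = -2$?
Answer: $0$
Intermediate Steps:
$X{\left(o \right)} = 2$ ($X{\left(o \right)} = - \frac{2}{-2} + \frac{o}{o} = \left(-2\right) \left(- \frac{1}{2}\right) + 1 = 1 + 1 = 2$)
$0 \left(X{\left(-2 \right)} + \left(u - \left(\left(0 + 0\right) - 4\right)\right)\right) \left(-4\right) = 0 \left(2 + \left(10 - \left(\left(0 + 0\right) - 4\right)\right)\right) \left(-4\right) = 0 \left(2 + \left(10 - \left(0 - 4\right)\right)\right) \left(-4\right) = 0 \left(2 + \left(10 - -4\right)\right) \left(-4\right) = 0 \left(2 + \left(10 + 4\right)\right) \left(-4\right) = 0 \left(2 + 14\right) \left(-4\right) = 0 \cdot 16 \left(-4\right) = 0 \left(-64\right) = 0$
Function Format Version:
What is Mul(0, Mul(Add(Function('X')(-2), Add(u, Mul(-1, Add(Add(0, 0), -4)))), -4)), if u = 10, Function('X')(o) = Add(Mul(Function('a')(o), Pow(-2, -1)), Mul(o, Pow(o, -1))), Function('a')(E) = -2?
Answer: 0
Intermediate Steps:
Function('X')(o) = 2 (Function('X')(o) = Add(Mul(-2, Pow(-2, -1)), Mul(o, Pow(o, -1))) = Add(Mul(-2, Rational(-1, 2)), 1) = Add(1, 1) = 2)
Mul(0, Mul(Add(Function('X')(-2), Add(u, Mul(-1, Add(Add(0, 0), -4)))), -4)) = Mul(0, Mul(Add(2, Add(10, Mul(-1, Add(Add(0, 0), -4)))), -4)) = Mul(0, Mul(Add(2, Add(10, Mul(-1, Add(0, -4)))), -4)) = Mul(0, Mul(Add(2, Add(10, Mul(-1, -4))), -4)) = Mul(0, Mul(Add(2, Add(10, 4)), -4)) = Mul(0, Mul(Add(2, 14), -4)) = Mul(0, Mul(16, -4)) = Mul(0, -64) = 0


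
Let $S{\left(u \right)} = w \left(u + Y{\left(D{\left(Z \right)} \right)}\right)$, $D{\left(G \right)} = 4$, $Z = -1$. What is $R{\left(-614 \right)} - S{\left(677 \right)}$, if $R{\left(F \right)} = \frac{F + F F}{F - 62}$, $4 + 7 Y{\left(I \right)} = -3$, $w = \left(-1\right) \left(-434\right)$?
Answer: $- \frac{99351983}{338} \approx -2.9394 \cdot 10^{5}$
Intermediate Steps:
$w = 434$
$Y{\left(I \right)} = -1$ ($Y{\left(I \right)} = - \frac{4}{7} + \frac{1}{7} \left(-3\right) = - \frac{4}{7} - \frac{3}{7} = -1$)
$R{\left(F \right)} = \frac{F + F^{2}}{-62 + F}$
$S{\left(u \right)} = -434 + 434 u$ ($S{\left(u \right)} = 434 \left(u - 1\right) = 434 \left(-1 + u\right) = -434 + 434 u$)
$R{\left(-614 \right)} - S{\left(677 \right)} = - \frac{614 \left(1 - 614\right)}{-62 - 614} - \left(-434 + 434 \cdot 677\right) = \left(-614\right) \frac{1}{-676} \left(-613\right) - \left(-434 + 293818\right) = \left(-614\right) \left(- \frac{1}{676}\right) \left(-613\right) - 293384 = - \frac{188191}{338} - 293384 = - \frac{99351983}{338}$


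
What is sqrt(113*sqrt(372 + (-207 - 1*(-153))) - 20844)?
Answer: sqrt(-20844 + 113*sqrt(318)) ≈ 137.22*I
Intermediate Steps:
sqrt(113*sqrt(372 + (-207 - 1*(-153))) - 20844) = sqrt(113*sqrt(372 + (-207 + 153)) - 20844) = sqrt(113*sqrt(372 - 54) - 20844) = sqrt(113*sqrt(318) - 20844) = sqrt(-20844 + 113*sqrt(318))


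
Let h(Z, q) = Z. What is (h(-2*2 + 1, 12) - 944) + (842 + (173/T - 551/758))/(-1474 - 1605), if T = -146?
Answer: -80695040990/85186693 ≈ -947.27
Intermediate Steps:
(h(-2*2 + 1, 12) - 944) + (842 + (173/T - 551/758))/(-1474 - 1605) = ((-2*2 + 1) - 944) + (842 + (173/(-146) - 551/758))/(-1474 - 1605) = ((-4 + 1) - 944) + (842 + (173*(-1/146) - 551*1/758))/(-3079) = (-3 - 944) + (842 + (-173/146 - 551/758))*(-1/3079) = -947 + (842 - 52895/27667)*(-1/3079) = -947 + (23242719/27667)*(-1/3079) = -947 - 23242719/85186693 = -80695040990/85186693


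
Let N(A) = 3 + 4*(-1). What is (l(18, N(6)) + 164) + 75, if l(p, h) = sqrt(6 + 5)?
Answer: 239 + sqrt(11) ≈ 242.32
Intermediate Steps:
N(A) = -1 (N(A) = 3 - 4 = -1)
l(p, h) = sqrt(11)
(l(18, N(6)) + 164) + 75 = (sqrt(11) + 164) + 75 = (164 + sqrt(11)) + 75 = 239 + sqrt(11)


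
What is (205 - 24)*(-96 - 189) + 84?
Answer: -51501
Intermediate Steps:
(205 - 24)*(-96 - 189) + 84 = 181*(-285) + 84 = -51585 + 84 = -51501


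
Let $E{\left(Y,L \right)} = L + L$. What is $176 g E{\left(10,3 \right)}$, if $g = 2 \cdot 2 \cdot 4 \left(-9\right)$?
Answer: $-152064$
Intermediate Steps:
$E{\left(Y,L \right)} = 2 L$
$g = -144$ ($g = 4 \cdot 4 \left(-9\right) = 16 \left(-9\right) = -144$)
$176 g E{\left(10,3 \right)} = 176 \left(-144\right) 2 \cdot 3 = \left(-25344\right) 6 = -152064$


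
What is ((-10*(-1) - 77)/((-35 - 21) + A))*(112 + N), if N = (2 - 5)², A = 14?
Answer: 8107/42 ≈ 193.02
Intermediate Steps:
N = 9 (N = (-3)² = 9)
((-10*(-1) - 77)/((-35 - 21) + A))*(112 + N) = ((-10*(-1) - 77)/((-35 - 21) + 14))*(112 + 9) = ((10 - 77)/(-56 + 14))*121 = -67/(-42)*121 = -67*(-1/42)*121 = (67/42)*121 = 8107/42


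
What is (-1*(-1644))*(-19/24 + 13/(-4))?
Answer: -13289/2 ≈ -6644.5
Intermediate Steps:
(-1*(-1644))*(-19/24 + 13/(-4)) = 1644*(-19*1/24 + 13*(-¼)) = 1644*(-19/24 - 13/4) = 1644*(-97/24) = -13289/2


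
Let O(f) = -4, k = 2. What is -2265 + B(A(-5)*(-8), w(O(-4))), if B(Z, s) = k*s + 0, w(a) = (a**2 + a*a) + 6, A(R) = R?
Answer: -2189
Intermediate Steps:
w(a) = 6 + 2*a**2 (w(a) = (a**2 + a**2) + 6 = 2*a**2 + 6 = 6 + 2*a**2)
B(Z, s) = 2*s (B(Z, s) = 2*s + 0 = 2*s)
-2265 + B(A(-5)*(-8), w(O(-4))) = -2265 + 2*(6 + 2*(-4)**2) = -2265 + 2*(6 + 2*16) = -2265 + 2*(6 + 32) = -2265 + 2*38 = -2265 + 76 = -2189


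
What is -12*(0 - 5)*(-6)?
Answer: -360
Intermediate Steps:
-12*(0 - 5)*(-6) = -12*(-5)*(-6) = -6*(-10)*(-6) = 60*(-6) = -360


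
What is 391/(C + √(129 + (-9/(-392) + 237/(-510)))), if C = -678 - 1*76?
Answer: -338731120/653057571 - 5474*√728205370/18938669559 ≈ -0.52648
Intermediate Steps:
C = -754 (C = -678 - 76 = -754)
391/(C + √(129 + (-9/(-392) + 237/(-510)))) = 391/(-754 + √(129 + (-9/(-392) + 237/(-510)))) = 391/(-754 + √(129 + (-9*(-1/392) + 237*(-1/510)))) = 391/(-754 + √(129 + (9/392 - 79/170))) = 391/(-754 + √(129 - 14719/33320)) = 391/(-754 + √(4283561/33320)) = 391/(-754 + √728205370/2380)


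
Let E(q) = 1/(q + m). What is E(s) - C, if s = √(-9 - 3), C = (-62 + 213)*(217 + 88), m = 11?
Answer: 2*(-46055*√3 + 253302*I)/(-11*I + 2*√3) ≈ -46055.0 - 0.026047*I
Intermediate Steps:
C = 46055 (C = 151*305 = 46055)
s = 2*I*√3 (s = √(-12) = 2*I*√3 ≈ 3.4641*I)
E(q) = 1/(11 + q) (E(q) = 1/(q + 11) = 1/(11 + q))
E(s) - C = 1/(11 + 2*I*√3) - 1*46055 = 1/(11 + 2*I*√3) - 46055 = -46055 + 1/(11 + 2*I*√3)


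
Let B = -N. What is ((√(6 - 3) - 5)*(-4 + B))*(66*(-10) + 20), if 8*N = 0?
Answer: -12800 + 2560*√3 ≈ -8366.0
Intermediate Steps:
N = 0 (N = (⅛)*0 = 0)
B = 0 (B = -1*0 = 0)
((√(6 - 3) - 5)*(-4 + B))*(66*(-10) + 20) = ((√(6 - 3) - 5)*(-4 + 0))*(66*(-10) + 20) = ((√3 - 5)*(-4))*(-660 + 20) = ((-5 + √3)*(-4))*(-640) = (20 - 4*√3)*(-640) = -12800 + 2560*√3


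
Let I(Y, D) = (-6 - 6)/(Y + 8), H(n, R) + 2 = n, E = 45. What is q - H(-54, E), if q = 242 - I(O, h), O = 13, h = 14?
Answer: 2090/7 ≈ 298.57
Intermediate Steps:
H(n, R) = -2 + n
I(Y, D) = -12/(8 + Y)
q = 1698/7 (q = 242 - (-12)/(8 + 13) = 242 - (-12)/21 = 242 - 1*(-4/7) = 242 + 4/7 = 1698/7 ≈ 242.57)
q - H(-54, E) = 1698/7 - (-2 - 54) = 1698/7 - 1*(-56) = 1698/7 + 56 = 2090/7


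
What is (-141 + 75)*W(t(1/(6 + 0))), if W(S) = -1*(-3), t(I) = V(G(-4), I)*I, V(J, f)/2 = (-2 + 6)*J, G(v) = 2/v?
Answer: -198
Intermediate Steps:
V(J, f) = 8*J (V(J, f) = 2*((-2 + 6)*J) = 2*(4*J) = 8*J)
t(I) = -4*I (t(I) = (8*(2/(-4)))*I = (8*(2*(-¼)))*I = (8*(-½))*I = -4*I)
W(S) = 3
(-141 + 75)*W(t(1/(6 + 0))) = (-141 + 75)*3 = -66*3 = -198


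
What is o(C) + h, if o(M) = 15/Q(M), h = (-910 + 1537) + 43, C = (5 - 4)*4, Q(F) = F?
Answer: 2695/4 ≈ 673.75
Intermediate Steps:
C = 4 (C = 1*4 = 4)
h = 670 (h = 627 + 43 = 670)
o(M) = 15/M
o(C) + h = 15/4 + 670 = 2695/4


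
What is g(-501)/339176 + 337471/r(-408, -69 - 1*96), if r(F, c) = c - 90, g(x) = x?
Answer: -114462191651/86489880 ≈ -1323.4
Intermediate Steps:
r(F, c) = -90 + c
g(-501)/339176 + 337471/r(-408, -69 - 1*96) = -501/339176 + 337471/(-90 + (-69 - 1*96)) = -501*1/339176 + 337471/(-90 + (-69 - 96)) = -501/339176 + 337471/(-90 - 165) = -501/339176 + 337471/(-255) = -501/339176 + 337471*(-1/255) = -501/339176 - 337471/255 = -114462191651/86489880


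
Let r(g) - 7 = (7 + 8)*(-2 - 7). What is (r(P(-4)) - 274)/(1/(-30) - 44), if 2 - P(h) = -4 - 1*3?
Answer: 12060/1321 ≈ 9.1294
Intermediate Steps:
P(h) = 9 (P(h) = 2 - (-4 - 1*3) = 2 - (-4 - 3) = 2 - 1*(-7) = 2 + 7 = 9)
r(g) = -128 (r(g) = 7 + (7 + 8)*(-2 - 7) = 7 + 15*(-9) = 7 - 135 = -128)
(r(P(-4)) - 274)/(1/(-30) - 44) = (-128 - 274)/(1/(-30) - 44) = -402/(-1/30 - 44) = -402/(-1321/30) = -402*(-30/1321) = 12060/1321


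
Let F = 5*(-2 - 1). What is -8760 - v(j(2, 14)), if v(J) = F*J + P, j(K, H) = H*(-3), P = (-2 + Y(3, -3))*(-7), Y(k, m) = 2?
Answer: -9390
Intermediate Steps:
F = -15 (F = 5*(-3) = -15)
P = 0 (P = (-2 + 2)*(-7) = 0*(-7) = 0)
j(K, H) = -3*H
v(J) = -15*J (v(J) = -15*J + 0 = -15*J)
-8760 - v(j(2, 14)) = -8760 - (-15)*(-3*14) = -8760 - (-15)*(-42) = -8760 - 1*630 = -8760 - 630 = -9390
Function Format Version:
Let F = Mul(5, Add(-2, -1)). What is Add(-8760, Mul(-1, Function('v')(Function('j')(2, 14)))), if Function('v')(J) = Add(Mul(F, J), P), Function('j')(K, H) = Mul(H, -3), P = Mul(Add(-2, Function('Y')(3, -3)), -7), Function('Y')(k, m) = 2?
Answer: -9390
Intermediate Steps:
F = -15 (F = Mul(5, -3) = -15)
P = 0 (P = Mul(Add(-2, 2), -7) = Mul(0, -7) = 0)
Function('j')(K, H) = Mul(-3, H)
Function('v')(J) = Mul(-15, J) (Function('v')(J) = Add(Mul(-15, J), 0) = Mul(-15, J))
Add(-8760, Mul(-1, Function('v')(Function('j')(2, 14)))) = Add(-8760, Mul(-1, Mul(-15, Mul(-3, 14)))) = Add(-8760, Mul(-1, Mul(-15, -42))) = Add(-8760, Mul(-1, 630)) = Add(-8760, -630) = -9390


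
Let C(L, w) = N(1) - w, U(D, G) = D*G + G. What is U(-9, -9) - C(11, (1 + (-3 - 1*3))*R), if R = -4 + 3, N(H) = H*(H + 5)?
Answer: 71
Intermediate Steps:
N(H) = H*(5 + H)
U(D, G) = G + D*G
R = -1
C(L, w) = 6 - w (C(L, w) = 1*(5 + 1) - w = 1*6 - w = 6 - w)
U(-9, -9) - C(11, (1 + (-3 - 1*3))*R) = -9*(1 - 9) - (6 - (1 + (-3 - 1*3))*(-1)) = -9*(-8) - (6 - (1 + (-3 - 3))*(-1)) = 72 - (6 - (1 - 6)*(-1)) = 72 - (6 - (-5)*(-1)) = 72 - (6 - 1*5) = 72 - (6 - 5) = 72 - 1*1 = 72 - 1 = 71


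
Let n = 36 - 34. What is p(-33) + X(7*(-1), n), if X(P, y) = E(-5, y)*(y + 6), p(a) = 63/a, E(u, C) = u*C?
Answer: -901/11 ≈ -81.909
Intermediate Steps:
E(u, C) = C*u
n = 2
X(P, y) = -5*y*(6 + y) (X(P, y) = (y*(-5))*(y + 6) = (-5*y)*(6 + y) = -5*y*(6 + y))
p(-33) + X(7*(-1), n) = 63/(-33) - 5*2*(6 + 2) = 63*(-1/33) - 5*2*8 = -21/11 - 80 = -901/11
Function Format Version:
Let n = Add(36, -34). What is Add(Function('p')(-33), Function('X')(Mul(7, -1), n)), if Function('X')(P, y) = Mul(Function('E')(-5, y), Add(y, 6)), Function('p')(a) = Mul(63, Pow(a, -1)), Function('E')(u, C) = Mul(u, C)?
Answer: Rational(-901, 11) ≈ -81.909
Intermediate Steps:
Function('E')(u, C) = Mul(C, u)
n = 2
Function('X')(P, y) = Mul(-5, y, Add(6, y)) (Function('X')(P, y) = Mul(Mul(y, -5), Add(y, 6)) = Mul(Mul(-5, y), Add(6, y)) = Mul(-5, y, Add(6, y)))
Add(Function('p')(-33), Function('X')(Mul(7, -1), n)) = Add(Mul(63, Pow(-33, -1)), Mul(-5, 2, Add(6, 2))) = Add(Mul(63, Rational(-1, 33)), Mul(-5, 2, 8)) = Add(Rational(-21, 11), -80) = Rational(-901, 11)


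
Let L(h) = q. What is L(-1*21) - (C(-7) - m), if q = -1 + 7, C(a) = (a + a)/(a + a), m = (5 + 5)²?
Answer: 105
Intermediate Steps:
m = 100 (m = 10² = 100)
C(a) = 1 (C(a) = (2*a)/((2*a)) = (2*a)*(1/(2*a)) = 1)
q = 6
L(h) = 6
L(-1*21) - (C(-7) - m) = 6 - (1 - 1*100) = 6 - (1 - 100) = 6 - 1*(-99) = 6 + 99 = 105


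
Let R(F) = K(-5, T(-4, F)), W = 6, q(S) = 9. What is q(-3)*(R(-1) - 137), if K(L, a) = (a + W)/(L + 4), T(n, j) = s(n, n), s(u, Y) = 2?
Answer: -1305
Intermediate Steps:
T(n, j) = 2
K(L, a) = (6 + a)/(4 + L) (K(L, a) = (a + 6)/(L + 4) = (6 + a)/(4 + L))
R(F) = -8 (R(F) = (6 + 2)/(4 - 5) = 8/(-1) = -1*8 = -8)
q(-3)*(R(-1) - 137) = 9*(-8 - 137) = 9*(-145) = -1305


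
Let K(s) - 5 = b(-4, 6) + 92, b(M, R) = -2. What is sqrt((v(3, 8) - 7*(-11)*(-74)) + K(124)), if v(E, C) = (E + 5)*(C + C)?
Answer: 5*I*sqrt(219) ≈ 73.993*I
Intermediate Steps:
v(E, C) = 2*C*(5 + E) (v(E, C) = (5 + E)*(2*C) = 2*C*(5 + E))
K(s) = 95 (K(s) = 5 + (-2 + 92) = 5 + 90 = 95)
sqrt((v(3, 8) - 7*(-11)*(-74)) + K(124)) = sqrt((2*8*(5 + 3) - 7*(-11)*(-74)) + 95) = sqrt((2*8*8 + 77*(-74)) + 95) = sqrt((128 - 5698) + 95) = sqrt(-5570 + 95) = sqrt(-5475) = 5*I*sqrt(219)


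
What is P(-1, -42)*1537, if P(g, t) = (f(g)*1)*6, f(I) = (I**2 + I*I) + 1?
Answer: 27666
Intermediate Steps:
f(I) = 1 + 2*I**2 (f(I) = (I**2 + I**2) + 1 = 2*I**2 + 1 = 1 + 2*I**2)
P(g, t) = 6 + 12*g**2 (P(g, t) = ((1 + 2*g**2)*1)*6 = (1 + 2*g**2)*6 = 6 + 12*g**2)
P(-1, -42)*1537 = (6 + 12*(-1)**2)*1537 = (6 + 12*1)*1537 = (6 + 12)*1537 = 18*1537 = 27666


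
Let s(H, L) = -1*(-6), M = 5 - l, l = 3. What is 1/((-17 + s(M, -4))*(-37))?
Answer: 1/407 ≈ 0.0024570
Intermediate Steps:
M = 2 (M = 5 - 1*3 = 5 - 3 = 2)
s(H, L) = 6
1/((-17 + s(M, -4))*(-37)) = 1/((-17 + 6)*(-37)) = 1/(-11*(-37)) = 1/407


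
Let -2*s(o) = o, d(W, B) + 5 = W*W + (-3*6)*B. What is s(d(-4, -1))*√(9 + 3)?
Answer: -29*√3 ≈ -50.229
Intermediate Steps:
d(W, B) = -5 + W² - 18*B (d(W, B) = -5 + (W*W + (-3*6)*B) = -5 + (W² - 18*B) = -5 + W² - 18*B)
s(o) = -o/2
s(d(-4, -1))*√(9 + 3) = (-(-5 + (-4)² - 18*(-1))/2)*√(9 + 3) = (-(-5 + 16 + 18)/2)*√12 = (-½*29)*(2*√3) = -29*√3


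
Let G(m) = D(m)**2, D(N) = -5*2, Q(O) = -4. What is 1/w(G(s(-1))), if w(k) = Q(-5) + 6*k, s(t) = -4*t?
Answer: 1/596 ≈ 0.0016779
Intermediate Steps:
D(N) = -10
G(m) = 100 (G(m) = (-10)**2 = 100)
w(k) = -4 + 6*k
1/w(G(s(-1))) = 1/(-4 + 6*100) = 1/(-4 + 600) = 1/596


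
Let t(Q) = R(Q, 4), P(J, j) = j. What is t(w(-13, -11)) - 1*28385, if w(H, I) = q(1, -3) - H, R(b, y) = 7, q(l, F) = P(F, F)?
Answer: -28378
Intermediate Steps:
q(l, F) = F
w(H, I) = -3 - H
t(Q) = 7
t(w(-13, -11)) - 1*28385 = 7 - 1*28385 = 7 - 28385 = -28378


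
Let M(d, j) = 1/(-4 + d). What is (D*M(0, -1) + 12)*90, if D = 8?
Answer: 900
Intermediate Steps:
(D*M(0, -1) + 12)*90 = (8/(-4 + 0) + 12)*90 = (8/(-4) + 12)*90 = (8*(-¼) + 12)*90 = (-2 + 12)*90 = 10*90 = 900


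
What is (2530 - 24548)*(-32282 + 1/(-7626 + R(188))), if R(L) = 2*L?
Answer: 2576595911509/3625 ≈ 7.1079e+8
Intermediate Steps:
(2530 - 24548)*(-32282 + 1/(-7626 + R(188))) = (2530 - 24548)*(-32282 + 1/(-7626 + 2*188)) = -22018*(-32282 + 1/(-7626 + 376)) = -22018*(-32282 + 1/(-7250)) = -22018*(-32282 - 1/7250) = -22018*(-234044501/7250) = 2576595911509/3625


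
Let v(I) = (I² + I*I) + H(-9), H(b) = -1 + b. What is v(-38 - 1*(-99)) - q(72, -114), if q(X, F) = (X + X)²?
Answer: -13304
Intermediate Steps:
q(X, F) = 4*X² (q(X, F) = (2*X)² = 4*X²)
v(I) = -10 + 2*I² (v(I) = (I² + I*I) + (-1 - 9) = (I² + I²) - 10 = 2*I² - 10 = -10 + 2*I²)
v(-38 - 1*(-99)) - q(72, -114) = (-10 + 2*(-38 - 1*(-99))²) - 4*72² = (-10 + 2*(-38 + 99)²) - 4*5184 = (-10 + 2*61²) - 1*20736 = (-10 + 2*3721) - 20736 = (-10 + 7442) - 20736 = 7432 - 20736 = -13304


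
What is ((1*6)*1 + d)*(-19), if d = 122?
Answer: -2432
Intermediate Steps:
((1*6)*1 + d)*(-19) = ((1*6)*1 + 122)*(-19) = (6*1 + 122)*(-19) = (6 + 122)*(-19) = 128*(-19) = -2432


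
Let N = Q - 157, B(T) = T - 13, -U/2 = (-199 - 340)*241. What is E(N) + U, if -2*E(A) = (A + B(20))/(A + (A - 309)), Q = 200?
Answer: 57934979/223 ≈ 2.5980e+5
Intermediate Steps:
U = 259798 (U = -2*(-199 - 340)*241 = -(-1078)*241 = -2*(-129899) = 259798)
B(T) = -13 + T
N = 43 (N = 200 - 157 = 43)
E(A) = -(7 + A)/(2*(-309 + 2*A)) (E(A) = -(A + (-13 + 20))/(2*(A + (A - 309))) = -(A + 7)/(2*(A + (-309 + A))) = -(7 + A)/(2*(-309 + 2*A)))
E(N) + U = (-7 - 1*43)/(2*(-309 + 2*43)) + 259798 = (-7 - 43)/(2*(-309 + 86)) + 259798 = (½)*(-50)/(-223) + 259798 = (½)*(-1/223)*(-50) + 259798 = 25/223 + 259798 = 57934979/223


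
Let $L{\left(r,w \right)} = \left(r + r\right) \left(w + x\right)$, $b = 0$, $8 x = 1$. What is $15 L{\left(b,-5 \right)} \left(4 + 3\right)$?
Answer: $0$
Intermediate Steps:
$x = \frac{1}{8}$ ($x = \frac{1}{8} \cdot 1 = \frac{1}{8} \approx 0.125$)
$L{\left(r,w \right)} = 2 r \left(\frac{1}{8} + w\right)$ ($L{\left(r,w \right)} = \left(r + r\right) \left(w + \frac{1}{8}\right) = 2 r \left(\frac{1}{8} + w\right)$)
$15 L{\left(b,-5 \right)} \left(4 + 3\right) = 15 \cdot \frac{1}{4} \cdot 0 \left(1 + 8 \left(-5\right)\right) \left(4 + 3\right) = 15 \cdot \frac{1}{4} \cdot 0 \left(1 - 40\right) 7 = 15 \cdot \frac{1}{4} \cdot 0 \left(-39\right) 7 = 15 \cdot 0 \cdot 7 = 0 \cdot 7 = 0$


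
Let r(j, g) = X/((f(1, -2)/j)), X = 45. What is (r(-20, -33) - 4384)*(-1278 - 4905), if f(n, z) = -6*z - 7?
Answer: 28219212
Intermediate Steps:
f(n, z) = -7 - 6*z
r(j, g) = 9*j (r(j, g) = 45/(((-7 - 6*(-2))/j)) = 45/(((-7 + 12)/j)) = 45/((5/j)) = 45*(j/5) = 9*j)
(r(-20, -33) - 4384)*(-1278 - 4905) = (9*(-20) - 4384)*(-1278 - 4905) = (-180 - 4384)*(-6183) = -4564*(-6183) = 28219212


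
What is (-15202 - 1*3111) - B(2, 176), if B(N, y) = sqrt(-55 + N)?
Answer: -18313 - I*sqrt(53) ≈ -18313.0 - 7.2801*I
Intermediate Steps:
(-15202 - 1*3111) - B(2, 176) = (-15202 - 1*3111) - sqrt(-55 + 2) = (-15202 - 3111) - sqrt(-53) = -18313 - I*sqrt(53)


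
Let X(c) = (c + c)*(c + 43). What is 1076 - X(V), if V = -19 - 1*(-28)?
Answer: 140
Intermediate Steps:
V = 9 (V = -19 + 28 = 9)
X(c) = 2*c*(43 + c) (X(c) = (2*c)*(43 + c) = 2*c*(43 + c))
1076 - X(V) = 1076 - 2*9*(43 + 9) = 1076 - 2*9*52 = 1076 - 1*936 = 1076 - 936 = 140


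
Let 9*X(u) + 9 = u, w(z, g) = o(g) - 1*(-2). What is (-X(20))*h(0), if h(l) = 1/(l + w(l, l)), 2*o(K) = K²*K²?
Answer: -11/18 ≈ -0.61111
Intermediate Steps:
o(K) = K⁴/2 (o(K) = (K²*K²)/2 = K⁴/2)
w(z, g) = 2 + g⁴/2 (w(z, g) = g⁴/2 - 1*(-2) = g⁴/2 + 2 = 2 + g⁴/2)
X(u) = -1 + u/9
h(l) = 1/(2 + l + l⁴/2) (h(l) = 1/(l + (2 + l⁴/2)) = 1/(2 + l + l⁴/2))
(-X(20))*h(0) = (-(-1 + (⅑)*20))*(2/(4 + 0⁴ + 2*0)) = (-(-1 + 20/9))*(2/(4 + 0 + 0)) = (-1*11/9)*(2/4) = -22/(9*4) = -11/9*½ = -11/18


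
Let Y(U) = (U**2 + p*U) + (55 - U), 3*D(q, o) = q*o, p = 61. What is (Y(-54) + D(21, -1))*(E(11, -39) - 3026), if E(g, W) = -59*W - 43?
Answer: 211968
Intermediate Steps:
D(q, o) = o*q/3 (D(q, o) = (q*o)/3 = (o*q)/3 = o*q/3)
E(g, W) = -43 - 59*W
Y(U) = 55 + U**2 + 60*U (Y(U) = (U**2 + 61*U) + (55 - U) = 55 + U**2 + 60*U)
(Y(-54) + D(21, -1))*(E(11, -39) - 3026) = ((55 + (-54)**2 + 60*(-54)) + (1/3)*(-1)*21)*((-43 - 59*(-39)) - 3026) = ((55 + 2916 - 3240) - 7)*((-43 + 2301) - 3026) = (-269 - 7)*(2258 - 3026) = -276*(-768) = 211968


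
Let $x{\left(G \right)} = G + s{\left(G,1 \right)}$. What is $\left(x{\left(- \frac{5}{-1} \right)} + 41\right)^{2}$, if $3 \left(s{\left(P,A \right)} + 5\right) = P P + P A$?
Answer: $2601$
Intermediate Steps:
$s{\left(P,A \right)} = -5 + \frac{P^{2}}{3} + \frac{A P}{3}$ ($s{\left(P,A \right)} = -5 + \frac{P P + P A}{3} = -5 + \frac{P^{2} + A P}{3} = -5 + \left(\frac{P^{2}}{3} + \frac{A P}{3}\right) = -5 + \frac{P^{2}}{3} + \frac{A P}{3}$)
$x{\left(G \right)} = -5 + \frac{G^{2}}{3} + \frac{4 G}{3}$ ($x{\left(G \right)} = G + \left(-5 + \frac{G^{2}}{3} + \frac{1}{3} \cdot 1 G\right) = G + \left(-5 + \frac{G^{2}}{3} + \frac{G}{3}\right) = G + \left(-5 + \frac{G}{3} + \frac{G^{2}}{3}\right) = -5 + \frac{G^{2}}{3} + \frac{4 G}{3}$)
$\left(x{\left(- \frac{5}{-1} \right)} + 41\right)^{2} = \left(\left(-5 + \frac{\left(- \frac{5}{-1}\right)^{2}}{3} + \frac{4 \left(- \frac{5}{-1}\right)}{3}\right) + 41\right)^{2} = \left(\left(-5 + \frac{\left(\left(-5\right) \left(-1\right)\right)^{2}}{3} + \frac{4 \left(\left(-5\right) \left(-1\right)\right)}{3}\right) + 41\right)^{2} = \left(\left(-5 + \frac{5^{2}}{3} + \frac{4}{3} \cdot 5\right) + 41\right)^{2} = \left(\left(-5 + \frac{1}{3} \cdot 25 + \frac{20}{3}\right) + 41\right)^{2} = \left(\left(-5 + \frac{25}{3} + \frac{20}{3}\right) + 41\right)^{2} = \left(10 + 41\right)^{2} = 51^{2} = 2601$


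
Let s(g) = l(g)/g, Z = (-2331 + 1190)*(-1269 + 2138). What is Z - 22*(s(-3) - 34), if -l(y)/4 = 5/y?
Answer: -8916589/9 ≈ -9.9073e+5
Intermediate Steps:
l(y) = -20/y
Z = -991529 (Z = -1141*869 = -991529)
s(g) = -20/g² (s(g) = (-20/g)/g = -20/g²)
Z - 22*(s(-3) - 34) = -991529 - 22*(-20/(-3)² - 34) = -991529 - 22*(-20*⅑ - 34) = -991529 - 22*(-20/9 - 34) = -991529 - 22*(-326/9) = -991529 + 7172/9 = -8916589/9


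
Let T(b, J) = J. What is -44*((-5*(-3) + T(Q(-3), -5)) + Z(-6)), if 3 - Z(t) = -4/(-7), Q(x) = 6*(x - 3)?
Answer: -3828/7 ≈ -546.86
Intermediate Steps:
Q(x) = -18 + 6*x (Q(x) = 6*(-3 + x) = -18 + 6*x)
Z(t) = 17/7 (Z(t) = 3 - (-4)/(-7) = 3 - (-4)*(-1)/7 = 3 - 1*4/7 = 3 - 4/7 = 17/7)
-44*((-5*(-3) + T(Q(-3), -5)) + Z(-6)) = -44*((-5*(-3) - 5) + 17/7) = -44*((15 - 5) + 17/7) = -44*(10 + 17/7) = -44*87/7 = -3828/7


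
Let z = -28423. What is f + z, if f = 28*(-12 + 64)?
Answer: -26967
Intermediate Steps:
f = 1456 (f = 28*52 = 1456)
f + z = 1456 - 28423 = -26967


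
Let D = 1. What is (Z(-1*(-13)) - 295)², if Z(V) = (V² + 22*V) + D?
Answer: 25921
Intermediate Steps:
Z(V) = 1 + V² + 22*V (Z(V) = (V² + 22*V) + 1 = 1 + V² + 22*V)
(Z(-1*(-13)) - 295)² = ((1 + (-1*(-13))² + 22*(-1*(-13))) - 295)² = ((1 + 13² + 22*13) - 295)² = ((1 + 169 + 286) - 295)² = (456 - 295)² = 161² = 25921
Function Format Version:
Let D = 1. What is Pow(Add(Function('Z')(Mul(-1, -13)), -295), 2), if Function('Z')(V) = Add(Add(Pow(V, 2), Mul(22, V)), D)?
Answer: 25921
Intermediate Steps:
Function('Z')(V) = Add(1, Pow(V, 2), Mul(22, V)) (Function('Z')(V) = Add(Add(Pow(V, 2), Mul(22, V)), 1) = Add(1, Pow(V, 2), Mul(22, V)))
Pow(Add(Function('Z')(Mul(-1, -13)), -295), 2) = Pow(Add(Add(1, Pow(Mul(-1, -13), 2), Mul(22, Mul(-1, -13))), -295), 2) = Pow(Add(Add(1, Pow(13, 2), Mul(22, 13)), -295), 2) = Pow(Add(Add(1, 169, 286), -295), 2) = Pow(Add(456, -295), 2) = Pow(161, 2) = 25921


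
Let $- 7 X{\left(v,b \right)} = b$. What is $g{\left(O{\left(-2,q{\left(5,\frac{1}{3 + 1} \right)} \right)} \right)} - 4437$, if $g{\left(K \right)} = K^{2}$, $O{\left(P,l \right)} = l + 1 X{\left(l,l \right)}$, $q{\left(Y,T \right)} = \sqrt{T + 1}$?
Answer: $- \frac{217368}{49} \approx -4436.1$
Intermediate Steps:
$X{\left(v,b \right)} = - \frac{b}{7}$
$q{\left(Y,T \right)} = \sqrt{1 + T}$
$O{\left(P,l \right)} = \frac{6 l}{7}$ ($O{\left(P,l \right)} = l + 1 \left(- \frac{l}{7}\right) = l - \frac{l}{7} = \frac{6 l}{7}$)
$g{\left(O{\left(-2,q{\left(5,\frac{1}{3 + 1} \right)} \right)} \right)} - 4437 = \left(\frac{6 \sqrt{1 + \frac{1}{3 + 1}}}{7}\right)^{2} - 4437 = \left(\frac{6 \sqrt{1 + \frac{1}{4}}}{7}\right)^{2} - 4437 = \left(\frac{6 \sqrt{\frac{5}{4}}}{7}\right)^{2} - 4437 = \left(\frac{6 \frac{\sqrt{5}}{2}}{7}\right)^{2} - 4437 = \left(\frac{3 \sqrt{5}}{7}\right)^{2} - 4437 = \frac{45}{49} - 4437 = - \frac{217368}{49}$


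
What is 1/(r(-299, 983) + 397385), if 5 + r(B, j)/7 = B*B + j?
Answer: 1/1030038 ≈ 9.7084e-7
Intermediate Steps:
r(B, j) = -35 + 7*j + 7*B² (r(B, j) = -35 + 7*(B*B + j) = -35 + 7*(B² + j) = -35 + 7*(j + B²) = -35 + (7*j + 7*B²) = -35 + 7*j + 7*B²)
1/(r(-299, 983) + 397385) = 1/((-35 + 7*983 + 7*(-299)²) + 397385) = 1/((-35 + 6881 + 7*89401) + 397385) = 1/((-35 + 6881 + 625807) + 397385) = 1/(632653 + 397385) = 1/1030038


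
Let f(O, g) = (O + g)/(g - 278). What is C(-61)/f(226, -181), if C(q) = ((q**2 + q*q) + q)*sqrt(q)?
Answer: -376431*I*sqrt(61)/5 ≈ -5.88e+5*I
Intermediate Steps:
f(O, g) = (O + g)/(-278 + g)
C(q) = sqrt(q)*(q + 2*q**2) (C(q) = ((q**2 + q**2) + q)*sqrt(q) = (2*q**2 + q)*sqrt(q) = (q + 2*q**2)*sqrt(q) = sqrt(q)*(q + 2*q**2))
C(-61)/f(226, -181) = ((-61)**(3/2)*(1 + 2*(-61)))/(((226 - 181)/(-278 - 181))) = ((-61*I*sqrt(61))*(1 - 122))/((45/(-459))) = (-61*I*sqrt(61)*(-121))/((-1/459*45)) = (7381*I*sqrt(61))/(-5/51) = (7381*I*sqrt(61))*(-51/5) = -376431*I*sqrt(61)/5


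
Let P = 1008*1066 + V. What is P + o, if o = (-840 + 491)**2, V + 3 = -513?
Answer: 1195813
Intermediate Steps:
V = -516 (V = -3 - 513 = -516)
o = 121801 (o = (-349)**2 = 121801)
P = 1074012 (P = 1008*1066 - 516 = 1074528 - 516 = 1074012)
P + o = 1074012 + 121801 = 1195813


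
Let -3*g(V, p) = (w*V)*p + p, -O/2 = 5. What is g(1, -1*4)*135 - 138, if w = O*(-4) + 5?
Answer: 8142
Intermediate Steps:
O = -10 (O = -2*5 = -10)
w = 45 (w = -10*(-4) + 5 = 40 + 5 = 45)
g(V, p) = -p/3 - 15*V*p (g(V, p) = -((45*V)*p + p)/3 = -(45*V*p + p)/3 = -(p + 45*V*p)/3 = -p/3 - 15*V*p)
g(1, -1*4)*135 - 138 = -(-1*4)*(1 + 45*1)/3*135 - 138 = -⅓*(-4)*(1 + 45)*135 - 138 = -⅓*(-4)*46*135 - 138 = (184/3)*135 - 138 = 8280 - 138 = 8142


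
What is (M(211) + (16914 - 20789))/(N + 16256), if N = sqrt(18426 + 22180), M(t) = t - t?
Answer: -6299200/26421693 + 775*sqrt(40606)/52843386 ≈ -0.23545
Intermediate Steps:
M(t) = 0
N = sqrt(40606) ≈ 201.51
(M(211) + (16914 - 20789))/(N + 16256) = (0 + (16914 - 20789))/(sqrt(40606) + 16256) = (0 - 3875)/(16256 + sqrt(40606)) = -3875/(16256 + sqrt(40606))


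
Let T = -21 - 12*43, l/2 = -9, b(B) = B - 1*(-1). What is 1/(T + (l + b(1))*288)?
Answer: -1/5145 ≈ -0.00019436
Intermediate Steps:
b(B) = 1 + B (b(B) = B + 1 = 1 + B)
l = -18 (l = 2*(-9) = -18)
T = -537 (T = -21 - 516 = -537)
1/(T + (l + b(1))*288) = 1/(-537 + (-18 + (1 + 1))*288) = 1/(-537 + (-18 + 2)*288) = 1/(-537 - 16*288) = 1/(-537 - 4608) = 1/(-5145) = -1/5145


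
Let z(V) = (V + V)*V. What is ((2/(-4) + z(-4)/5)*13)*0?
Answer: 0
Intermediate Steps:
z(V) = 2*V**2 (z(V) = (2*V)*V = 2*V**2)
((2/(-4) + z(-4)/5)*13)*0 = ((2/(-4) + (2*(-4)**2)/5)*13)*0 = ((2*(-1/4) + (2*16)*(1/5))*13)*0 = ((-1/2 + 32*(1/5))*13)*0 = ((-1/2 + 32/5)*13)*0 = ((59/10)*13)*0 = (767/10)*0 = 0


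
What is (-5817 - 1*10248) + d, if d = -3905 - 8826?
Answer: -28796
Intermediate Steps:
d = -12731
(-5817 - 1*10248) + d = (-5817 - 1*10248) - 12731 = (-5817 - 10248) - 12731 = -16065 - 12731 = -28796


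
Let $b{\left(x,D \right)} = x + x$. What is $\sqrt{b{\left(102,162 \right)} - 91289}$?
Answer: $i \sqrt{91085} \approx 301.8 i$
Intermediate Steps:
$b{\left(x,D \right)} = 2 x$
$\sqrt{b{\left(102,162 \right)} - 91289} = \sqrt{2 \cdot 102 - 91289} = \sqrt{204 - 91289} = \sqrt{-91085} = i \sqrt{91085}$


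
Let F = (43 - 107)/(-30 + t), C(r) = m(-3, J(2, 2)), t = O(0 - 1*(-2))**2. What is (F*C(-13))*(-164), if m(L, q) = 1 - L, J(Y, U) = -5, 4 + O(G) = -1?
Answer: -41984/5 ≈ -8396.8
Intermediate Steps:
O(G) = -5 (O(G) = -4 - 1 = -5)
t = 25 (t = (-5)**2 = 25)
C(r) = 4 (C(r) = 1 - 1*(-3) = 1 + 3 = 4)
F = 64/5 (F = (43 - 107)/(-30 + 25) = -64/(-5) = -64*(-1/5) = 64/5 ≈ 12.800)
(F*C(-13))*(-164) = ((64/5)*4)*(-164) = (256/5)*(-164) = -41984/5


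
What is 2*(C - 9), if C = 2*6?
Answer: 6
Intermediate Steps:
C = 12
2*(C - 9) = 2*(12 - 9) = 2*3 = 6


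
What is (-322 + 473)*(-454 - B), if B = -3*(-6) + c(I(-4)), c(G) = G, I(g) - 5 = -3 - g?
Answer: -72178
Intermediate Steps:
I(g) = 2 - g (I(g) = 5 + (-3 - g) = 2 - g)
B = 24 (B = -3*(-6) + (2 - 1*(-4)) = 18 + (2 + 4) = 18 + 6 = 24)
(-322 + 473)*(-454 - B) = (-322 + 473)*(-454 - 1*24) = 151*(-454 - 24) = 151*(-478) = -72178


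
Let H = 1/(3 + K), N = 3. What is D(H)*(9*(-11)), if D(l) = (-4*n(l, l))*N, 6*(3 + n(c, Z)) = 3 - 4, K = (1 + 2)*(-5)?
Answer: -3762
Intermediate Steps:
K = -15 (K = 3*(-5) = -15)
n(c, Z) = -19/6 (n(c, Z) = -3 + (3 - 4)/6 = -3 + (⅙)*(-1) = -3 - ⅙ = -19/6)
H = -1/12 (H = 1/(3 - 15) = 1/(-12) = -1/12 ≈ -0.083333)
D(l) = 38 (D(l) = -4*(-19/6)*3 = (38/3)*3 = 38)
D(H)*(9*(-11)) = 38*(9*(-11)) = 38*(-99) = -3762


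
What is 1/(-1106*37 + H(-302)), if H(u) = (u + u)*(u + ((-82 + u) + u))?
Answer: 1/555830 ≈ 1.7991e-6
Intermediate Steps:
H(u) = 2*u*(-82 + 3*u) (H(u) = (2*u)*(u + (-82 + 2*u)) = (2*u)*(-82 + 3*u) = 2*u*(-82 + 3*u))
1/(-1106*37 + H(-302)) = 1/(-1106*37 + 2*(-302)*(-82 + 3*(-302))) = 1/(-40922 + 2*(-302)*(-82 - 906)) = 1/(-40922 + 2*(-302)*(-988)) = 1/(-40922 + 596752) = 1/555830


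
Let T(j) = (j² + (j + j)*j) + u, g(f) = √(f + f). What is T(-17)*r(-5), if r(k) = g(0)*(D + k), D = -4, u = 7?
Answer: 0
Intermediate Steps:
g(f) = √2*√f (g(f) = √(2*f) = √2*√f)
T(j) = 7 + 3*j² (T(j) = (j² + (j + j)*j) + 7 = (j² + (2*j)*j) + 7 = (j² + 2*j²) + 7 = 3*j² + 7 = 7 + 3*j²)
r(k) = 0 (r(k) = (√2*√0)*(-4 + k) = (√2*0)*(-4 + k) = 0*(-4 + k) = 0)
T(-17)*r(-5) = (7 + 3*(-17)²)*0 = (7 + 3*289)*0 = (7 + 867)*0 = 874*0 = 0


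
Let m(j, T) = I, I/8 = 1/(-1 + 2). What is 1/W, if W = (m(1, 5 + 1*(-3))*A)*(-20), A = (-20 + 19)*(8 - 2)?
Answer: 1/960 ≈ 0.0010417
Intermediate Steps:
I = 8 (I = 8/(-1 + 2) = 8/1 = 8*1 = 8)
m(j, T) = 8
A = -6 (A = -1*6 = -6)
W = 960 (W = (8*(-6))*(-20) = -48*(-20) = 960)
1/W = 1/960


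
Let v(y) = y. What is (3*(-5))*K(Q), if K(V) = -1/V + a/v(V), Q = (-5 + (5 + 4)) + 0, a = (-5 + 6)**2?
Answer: 0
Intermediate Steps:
a = 1 (a = 1**2 = 1)
Q = 4 (Q = (-5 + 9) + 0 = 4 + 0 = 4)
K(V) = 0 (K(V) = -1/V + 1/V = 0)
(3*(-5))*K(Q) = (3*(-5))*0 = -15*0 = 0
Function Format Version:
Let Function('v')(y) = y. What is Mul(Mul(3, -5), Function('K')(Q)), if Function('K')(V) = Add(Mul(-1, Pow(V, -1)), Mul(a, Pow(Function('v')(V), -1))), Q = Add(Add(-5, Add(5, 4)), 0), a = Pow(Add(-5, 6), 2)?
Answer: 0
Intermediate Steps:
a = 1 (a = Pow(1, 2) = 1)
Q = 4 (Q = Add(Add(-5, 9), 0) = Add(4, 0) = 4)
Function('K')(V) = 0 (Function('K')(V) = Add(Mul(-1, Pow(V, -1)), Mul(1, Pow(V, -1))) = Add(Mul(-1, Pow(V, -1)), Pow(V, -1)) = 0)
Mul(Mul(3, -5), Function('K')(Q)) = Mul(Mul(3, -5), 0) = Mul(-15, 0) = 0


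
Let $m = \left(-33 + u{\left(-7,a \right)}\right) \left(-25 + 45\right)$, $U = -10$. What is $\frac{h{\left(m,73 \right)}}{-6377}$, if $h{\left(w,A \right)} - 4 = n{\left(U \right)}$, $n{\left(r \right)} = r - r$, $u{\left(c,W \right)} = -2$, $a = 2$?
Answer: $- \frac{4}{6377} \approx -0.00062725$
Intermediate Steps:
$n{\left(r \right)} = 0$
$m = -700$ ($m = \left(-33 - 2\right) \left(-25 + 45\right) = \left(-35\right) 20 = -700$)
$h{\left(w,A \right)} = 4$ ($h{\left(w,A \right)} = 4 + 0 = 4$)
$\frac{h{\left(m,73 \right)}}{-6377} = \frac{4}{-6377} = 4 \left(- \frac{1}{6377}\right) = - \frac{4}{6377}$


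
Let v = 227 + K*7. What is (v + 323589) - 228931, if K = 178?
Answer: 96131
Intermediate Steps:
v = 1473 (v = 227 + 178*7 = 227 + 1246 = 1473)
(v + 323589) - 228931 = (1473 + 323589) - 228931 = 325062 - 228931 = 96131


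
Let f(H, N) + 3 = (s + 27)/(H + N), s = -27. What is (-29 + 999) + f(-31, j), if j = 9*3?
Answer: 967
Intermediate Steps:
j = 27
f(H, N) = -3 (f(H, N) = -3 + (-27 + 27)/(H + N) = -3 + 0/(H + N) = -3 + 0 = -3)
(-29 + 999) + f(-31, j) = (-29 + 999) - 3 = 970 - 3 = 967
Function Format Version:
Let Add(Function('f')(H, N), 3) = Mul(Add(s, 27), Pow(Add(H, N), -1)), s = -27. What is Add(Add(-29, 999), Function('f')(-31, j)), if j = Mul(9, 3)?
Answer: 967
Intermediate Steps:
j = 27
Function('f')(H, N) = -3 (Function('f')(H, N) = Add(-3, Mul(Add(-27, 27), Pow(Add(H, N), -1))) = Add(-3, Mul(0, Pow(Add(H, N), -1))) = Add(-3, 0) = -3)
Add(Add(-29, 999), Function('f')(-31, j)) = Add(Add(-29, 999), -3) = Add(970, -3) = 967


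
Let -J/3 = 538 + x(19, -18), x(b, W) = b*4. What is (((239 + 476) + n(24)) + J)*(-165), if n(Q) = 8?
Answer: 184635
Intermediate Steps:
x(b, W) = 4*b
J = -1842 (J = -3*(538 + 4*19) = -3*(538 + 76) = -3*614 = -1842)
(((239 + 476) + n(24)) + J)*(-165) = (((239 + 476) + 8) - 1842)*(-165) = ((715 + 8) - 1842)*(-165) = (723 - 1842)*(-165) = -1119*(-165) = 184635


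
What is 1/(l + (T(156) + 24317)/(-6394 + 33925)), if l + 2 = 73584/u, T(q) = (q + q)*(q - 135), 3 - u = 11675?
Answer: -40167729/288527725 ≈ -0.13922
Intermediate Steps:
u = -11672 (u = 3 - 1*11675 = 3 - 11675 = -11672)
T(q) = 2*q*(-135 + q) (T(q) = (2*q)*(-135 + q) = 2*q*(-135 + q))
l = -12116/1459 (l = -2 + 73584/(-11672) = -2 + 73584*(-1/11672) = -2 - 9198/1459 = -12116/1459 ≈ -8.3043)
1/(l + (T(156) + 24317)/(-6394 + 33925)) = 1/(-12116/1459 + (2*156*(-135 + 156) + 24317)/(-6394 + 33925)) = 1/(-12116/1459 + (2*156*21 + 24317)/27531) = 1/(-12116/1459 + (6552 + 24317)*(1/27531)) = 1/(-12116/1459 + 30869*(1/27531)) = 1/(-12116/1459 + 30869/27531) = 1/(-288527725/40167729) = -40167729/288527725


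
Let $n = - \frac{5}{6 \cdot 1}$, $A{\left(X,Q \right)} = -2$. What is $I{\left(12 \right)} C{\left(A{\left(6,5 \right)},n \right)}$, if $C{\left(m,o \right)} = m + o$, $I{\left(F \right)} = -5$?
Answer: $\frac{85}{6} \approx 14.167$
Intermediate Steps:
$n = - \frac{5}{6} \approx -0.83333$
$I{\left(12 \right)} C{\left(A{\left(6,5 \right)},n \right)} = - 5 \left(-2 - \frac{5}{6}\right) = \left(-5\right) \left(- \frac{17}{6}\right) = \frac{85}{6}$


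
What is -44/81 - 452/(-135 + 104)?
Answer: 35248/2511 ≈ 14.037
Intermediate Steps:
-44/81 - 452/(-135 + 104) = -44*1/81 - 452/(-31) = -44/81 - 452*(-1/31) = -44/81 + 452/31 = 35248/2511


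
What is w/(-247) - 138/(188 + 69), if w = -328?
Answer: 50210/63479 ≈ 0.79097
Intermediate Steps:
w/(-247) - 138/(188 + 69) = -328/(-247) - 138/(188 + 69) = -328*(-1/247) - 138/257 = 328/247 - 138*1/257 = 328/247 - 138/257 = 50210/63479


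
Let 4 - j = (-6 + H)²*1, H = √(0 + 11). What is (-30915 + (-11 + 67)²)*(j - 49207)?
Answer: 1368115750 - 333348*√11 ≈ 1.3670e+9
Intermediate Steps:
H = √11 ≈ 3.3166
j = 4 - (-6 + √11)² ≈ -3.2005
(-30915 + (-11 + 67)²)*(j - 49207) = (-30915 + (-11 + 67)²)*((-43 + 12*√11) - 49207) = (-30915 + 56²)*(-49250 + 12*√11) = (-30915 + 3136)*(-49250 + 12*√11) = -27779*(-49250 + 12*√11) = 1368115750 - 333348*√11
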